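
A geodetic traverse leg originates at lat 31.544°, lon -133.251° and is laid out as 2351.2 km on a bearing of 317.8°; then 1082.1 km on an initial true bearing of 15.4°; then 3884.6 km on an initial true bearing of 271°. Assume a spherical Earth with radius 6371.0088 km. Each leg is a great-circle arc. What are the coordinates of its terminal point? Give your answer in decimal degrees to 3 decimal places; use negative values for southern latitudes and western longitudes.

Apply the spherical direct solution leg by leg, carrying full precision between legs.
Leg 1: from (31.544°, -133.251°), δ = 2351.2/6371.0088 = 0.369047 rad, θ = 317.8° → φ = 45.698°, λ = -153.551°.
Leg 2: from (45.698°, -153.551°), δ = 1082.1/6371.0088 = 0.169848 rad, θ = 15.4° → φ = 55.004°, λ = -149.062°.
Leg 3: from (55.004°, -149.062°), δ = 3884.6/6371.0088 = 0.609731 rad, θ = 271° → φ = 42.634°, λ = 159.838°.

latitude 42.634°, longitude 159.838°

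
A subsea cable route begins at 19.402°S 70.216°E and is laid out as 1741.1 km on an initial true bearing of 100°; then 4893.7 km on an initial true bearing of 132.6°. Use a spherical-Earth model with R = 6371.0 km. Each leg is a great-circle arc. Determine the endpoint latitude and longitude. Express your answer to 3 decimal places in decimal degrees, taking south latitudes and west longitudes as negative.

latitude -44.415°, longitude 132.523°

Apply the spherical direct solution leg by leg, carrying full precision between legs.
Leg 1: from (-19.402°, 70.216°), δ = 1741.1/6371 = 0.273285 rad, θ = 100° → φ = -21.350°, λ = 86.798°.
Leg 2: from (-21.350°, 86.798°), δ = 4893.7/6371 = 0.768121 rad, θ = 132.6° → φ = -44.415°, λ = 132.523°.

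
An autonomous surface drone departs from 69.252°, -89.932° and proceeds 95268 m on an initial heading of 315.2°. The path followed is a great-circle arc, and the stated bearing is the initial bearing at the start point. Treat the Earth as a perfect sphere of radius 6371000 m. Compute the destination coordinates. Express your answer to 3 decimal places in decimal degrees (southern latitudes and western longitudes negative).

Angular distance δ = d/R = 95268 / 6371000 = 0.014953 rad.
With φ₁ = 69.252° = 1.208675 rad and θ = 315.2° = 5.501278 rad:
Applying the spherical law of cosines for sides, sin φ₂ = sin φ₁ cos δ + cos φ₁ sin δ cos θ = 0.938802, so φ₂ = 69.851°.
For the longitude increment, Δλ = atan2( sin θ sin δ cos φ₁, cos δ − sin φ₁ sin φ₂ ) = atan2(-0.003733, 0.121970) = -1.753°.
λ₂ = λ₁ + Δλ = -91.685°.

latitude 69.851°, longitude -91.685°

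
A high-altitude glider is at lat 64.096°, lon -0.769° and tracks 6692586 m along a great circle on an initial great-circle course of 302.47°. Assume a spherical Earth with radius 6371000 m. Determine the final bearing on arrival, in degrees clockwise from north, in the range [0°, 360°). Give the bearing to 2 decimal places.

δ = 6692586/6371000 = 1.050477 rad (60.1879°).
With φ₁ = 64.096° = 1.118686 rad and θ = 302.47° = 5.279097 rad:
Applying the spherical law of cosines for sides, sin φ₂ = sin φ₁ cos δ + cos φ₁ sin δ cos θ = 0.650703, so φ₂ = 40.595°.
For the longitude increment, Δλ = atan2( sin θ sin δ cos φ₁, cos δ − sin φ₁ sin φ₂ ) = atan2(-0.319794, -0.088167) = -105.414°.
λ₂ = λ₁ + Δλ = -106.183°.
The forward bearing on arrival equals the back-azimuth from the destination plus 180°.
Back-azimuth from P₂ (40.59°, -106.18°) to P₁ (64.10°, -0.77°), with Δλ' = λ₁ − λ₂ = 105.41°: atan2( sin Δλ' cos φ₁ , cos φ₂ sin φ₁ − sin φ₂ cos φ₁ cos Δλ' ) = 29.04°.
Final bearing = (29.04° + 180°) mod 360° = 209.04°.

final bearing 209.04°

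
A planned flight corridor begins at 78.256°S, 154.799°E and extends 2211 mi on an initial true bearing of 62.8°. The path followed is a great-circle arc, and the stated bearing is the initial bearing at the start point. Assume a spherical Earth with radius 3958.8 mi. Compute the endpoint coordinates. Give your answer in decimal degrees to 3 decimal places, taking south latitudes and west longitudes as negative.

The arc subtends δ = 2211/3958.8 = 0.558503 rad at the centre.
Converting: φ₁ = -1.365825 rad, θ = 1.096067 rad.
Destination latitude: φ₂ = arcsin( sin φ₁ cos δ + cos φ₁ sin δ cos θ ) = arcsin(-0.780995) = -51.352°.
Then Δλ = atan2(0.095931, 0.083403) = 0.855144 rad, from sin θ sin δ cos φ₁ over cos δ − sin φ₁ sin φ₂.
λ₂ = 154.799° + 48.996° = 203.795°, normalized to (−180°, 180°] → -156.205°.

latitude -51.352°, longitude -156.205°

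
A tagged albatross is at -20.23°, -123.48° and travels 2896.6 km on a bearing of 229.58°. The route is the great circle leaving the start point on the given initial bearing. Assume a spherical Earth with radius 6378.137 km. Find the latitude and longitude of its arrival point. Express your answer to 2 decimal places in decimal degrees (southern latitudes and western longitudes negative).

Angular distance δ = d/R = 2896.6 / 6378.137 = 0.454145 rad.
Start latitude φ₁ = -0.353080 rad; initial bearing θ = 4.006927 rad.
Destination latitude: φ₂ = arcsin( sin φ₁ cos δ + cos φ₁ sin δ cos θ ) = arcsin(-0.577635) = -35.28°.
Then Δλ = atan2(-0.313381, 0.698896) = -0.421517 rad, from sin θ sin δ cos φ₁ over cos δ − sin φ₁ sin φ₂.
Hence λ₂ = -123.48° + -24.15° = -147.63°.

latitude -35.28°, longitude -147.63°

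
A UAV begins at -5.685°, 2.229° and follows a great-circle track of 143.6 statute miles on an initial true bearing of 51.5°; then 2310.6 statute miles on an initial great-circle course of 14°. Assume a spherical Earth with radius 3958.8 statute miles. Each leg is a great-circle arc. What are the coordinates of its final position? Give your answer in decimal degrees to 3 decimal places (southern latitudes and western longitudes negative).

latitude 27.988°, longitude 12.544°

Apply the spherical direct solution leg by leg, carrying full precision between legs.
Leg 1: from (-5.685°, 2.229°), δ = 143.6/3958.8 = 0.036274 rad, θ = 51.5° → φ = -4.389°, λ = 3.860°.
Leg 2: from (-4.389°, 3.860°), δ = 2310.6/3958.8 = 0.583662 rad, θ = 14° → φ = 27.988°, λ = 12.544°.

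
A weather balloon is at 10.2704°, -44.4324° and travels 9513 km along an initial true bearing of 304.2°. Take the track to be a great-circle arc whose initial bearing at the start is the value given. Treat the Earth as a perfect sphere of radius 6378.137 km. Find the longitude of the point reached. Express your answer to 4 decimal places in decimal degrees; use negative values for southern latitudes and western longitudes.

longitude -135.9580°

δ = 9513/6378.137 = 1.491501 rad (85.4567°).
With φ₁ = 10.2704° = 0.179252 rad and θ = 304.2° = 5.309292 rad:
sin φ₂ = sin φ₁ cos δ + cos φ₁ sin δ cos θ = (0.178294)(0.079212) + (0.983977)(0.996858)(0.562083) = 0.565462
φ₂ = asin(0.565462) = 0.600994 rad = 34.4344°.
For the longitude increment, Δλ = atan2( sin θ sin δ cos φ₁, cos δ − sin φ₁ sin φ₂ ) = atan2(-0.811271, -0.021607) = -91.5256°.
Hence λ₂ = -44.4324° + -91.5256° = -135.9580°.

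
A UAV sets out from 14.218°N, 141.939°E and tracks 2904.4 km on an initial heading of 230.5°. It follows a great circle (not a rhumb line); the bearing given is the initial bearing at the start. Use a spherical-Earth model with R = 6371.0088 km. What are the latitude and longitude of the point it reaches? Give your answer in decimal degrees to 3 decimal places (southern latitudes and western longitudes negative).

The arc subtends δ = 2904.4/6371.0088 = 0.455878 rad at the centre.
Converting: φ₁ = 0.248151 rad, θ = 4.022984 rad.
sin φ₂ = sin φ₁ cos δ + cos φ₁ sin δ cos θ = (0.245612)(0.897875) + (0.969368)(0.440250)(-0.636078) = -0.050927
φ₂ = asin(-0.050927) = -0.050949 rad = -2.919°.
For the longitude increment, Δλ = atan2( sin θ sin δ cos φ₁, cos δ − sin φ₁ sin φ₂ ) = atan2(-0.329302, 0.910383) = -19.886°.
λ₂ = λ₁ + Δλ = 122.053°.

latitude -2.919°, longitude 122.053°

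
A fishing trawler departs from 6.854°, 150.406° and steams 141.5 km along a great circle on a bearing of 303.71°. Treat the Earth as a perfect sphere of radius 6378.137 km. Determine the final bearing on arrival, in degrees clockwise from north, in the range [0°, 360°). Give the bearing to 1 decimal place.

The arc subtends δ = 141.5/6378.137 = 0.022185 rad at the centre.
With φ₁ = 6.854° = 0.119625 rad and θ = 303.71° = 5.300739 rad:
Destination latitude: φ₂ = arcsin( sin φ₁ cos δ + cos φ₁ sin δ cos θ ) = arcsin(0.131534) = 7.558°.
For the longitude increment, Δλ = atan2( sin θ sin δ cos φ₁, cos δ − sin φ₁ sin φ₂ ) = atan2(-0.018321, 0.984057) = -1.067°.
Hence λ₂ = 150.406° + -1.067° = 149.339°.
The forward bearing on arrival equals the back-azimuth from the destination plus 180°.
Back-azimuth from P₂ (7.6°, 149.3°) to P₁ (6.9°, 150.4°), with Δλ' = λ₁ − λ₂ = 1.1°: atan2( sin Δλ' cos φ₁ , cos φ₂ sin φ₁ − sin φ₂ cos φ₁ cos Δλ' ) = 123.6°.
Final bearing = (123.6° + 180°) mod 360° = 303.6°.

final bearing 303.6°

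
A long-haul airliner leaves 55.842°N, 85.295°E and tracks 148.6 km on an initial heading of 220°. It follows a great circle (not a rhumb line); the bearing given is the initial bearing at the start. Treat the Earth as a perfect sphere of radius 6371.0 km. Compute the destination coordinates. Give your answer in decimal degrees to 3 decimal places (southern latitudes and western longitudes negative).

latitude 54.809°, longitude 83.804°

The arc subtends δ = 148.6/6371 = 0.023324 rad at the centre.
Start latitude φ₁ = 0.974627 rad; initial bearing θ = 3.839724 rad.
Destination latitude: φ₂ = arcsin( sin φ₁ cos δ + cos φ₁ sin δ cos θ ) = arcsin(0.817236) = 54.809°.
Δλ = atan2( sin θ sin δ cos φ₁ , cos δ − sin φ₁ sin φ₂ ) = atan2(-0.008417, 0.323471) = -0.026016 rad = -1.491°.
λ₂ = 85.295° + -1.491° = 83.804°.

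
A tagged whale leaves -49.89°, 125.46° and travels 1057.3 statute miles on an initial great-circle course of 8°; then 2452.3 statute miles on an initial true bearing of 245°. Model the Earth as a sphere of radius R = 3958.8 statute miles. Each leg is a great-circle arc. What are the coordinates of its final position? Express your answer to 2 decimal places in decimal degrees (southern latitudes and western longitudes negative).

latitude -41.70°, longitude 83.21°

Apply the spherical direct solution leg by leg, carrying full precision between legs.
Leg 1: from (-49.89°, 125.46°), δ = 1057.3/3958.8 = 0.267076 rad, θ = 8° → φ = -34.70°, λ = 128.02°.
Leg 2: from (-34.70°, 128.02°), δ = 2452.3/3958.8 = 0.619455 rad, θ = 245° → φ = -41.70°, λ = 83.21°.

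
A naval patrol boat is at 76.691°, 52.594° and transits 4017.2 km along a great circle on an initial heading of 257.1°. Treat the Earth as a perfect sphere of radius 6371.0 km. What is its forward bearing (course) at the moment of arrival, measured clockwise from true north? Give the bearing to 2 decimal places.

final bearing 200.04°

δ = 4017.2/6371 = 0.630545 rad (36.1275°).
Converting: φ₁ = 1.338510 rad, θ = 4.487242 rad.
Destination latitude: φ₂ = arcsin( sin φ₁ cos δ + cos φ₁ sin δ cos θ ) = arcsin(0.755713) = 49.088°.
Δλ = atan2( sin θ sin δ cos φ₁ , cos δ − sin φ₁ sin φ₂ ) = atan2(-0.132298, 0.072290) = -1.070711 rad = -61.347°.
λ₂ = 52.594° + -61.347° = -8.753°.
The forward bearing on arrival equals the back-azimuth from the destination plus 180°.
Back-azimuth from P₂ (49.09°, -8.75°) to P₁ (76.69°, 52.59°), with Δλ' = λ₁ − λ₂ = 61.35°: atan2( sin Δλ' cos φ₁ , cos φ₂ sin φ₁ − sin φ₂ cos φ₁ cos Δλ' ) = 20.04°.
Final bearing = (20.04° + 180°) mod 360° = 200.04°.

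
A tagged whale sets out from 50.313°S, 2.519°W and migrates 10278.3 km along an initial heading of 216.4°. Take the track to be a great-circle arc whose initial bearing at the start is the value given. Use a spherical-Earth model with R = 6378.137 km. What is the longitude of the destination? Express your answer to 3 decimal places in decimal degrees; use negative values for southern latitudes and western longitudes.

longitude -139.922°

δ = 10278.3/6378.137 = 1.611489 rad (92.3315°).
Converting: φ₁ = -0.878128 rad, θ = 3.776893 rad.
sin φ₂ = sin φ₁ cos δ + cos φ₁ sin δ cos θ = (-0.769544)(-0.040682) + (0.638593)(0.999172)(-0.804894) = -0.482268
φ₂ = asin(-0.482268) = -0.503242 rad = -28.834°.
For the longitude increment, Δλ = atan2( sin θ sin δ cos φ₁, cos δ − sin φ₁ sin φ₂ ) = atan2(-0.378640, -0.411808) = -137.403°.
λ₂ = -2.519° + -137.403° = -139.922°.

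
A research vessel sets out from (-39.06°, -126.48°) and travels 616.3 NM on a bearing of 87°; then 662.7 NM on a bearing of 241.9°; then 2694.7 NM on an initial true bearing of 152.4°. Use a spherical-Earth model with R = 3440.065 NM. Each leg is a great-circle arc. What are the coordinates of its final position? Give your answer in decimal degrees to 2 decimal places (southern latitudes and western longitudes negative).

latitude -69.94°, longitude -54.24°

Apply the spherical direct solution leg by leg, carrying full precision between legs.
Leg 1: from (-39.06°, -126.48°), δ = 616.3/3440.065 = 0.179154 rad, θ = 87° → φ = -37.79°, λ = -113.47°.
Leg 2: from (-37.79°, -113.47°), δ = 662.7/3440.065 = 0.192642 rad, θ = 241.9° → φ = -42.28°, λ = -126.66°.
Leg 3: from (-42.28°, -126.66°), δ = 2694.7/3440.065 = 0.783328 rad, θ = 152.4° → φ = -69.94°, λ = -54.24°.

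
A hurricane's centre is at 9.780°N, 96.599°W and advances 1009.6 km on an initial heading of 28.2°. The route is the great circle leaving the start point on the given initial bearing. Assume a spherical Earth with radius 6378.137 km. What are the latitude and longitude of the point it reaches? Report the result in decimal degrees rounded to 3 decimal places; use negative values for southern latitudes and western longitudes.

latitude 17.737°, longitude -92.114°

δ = 1009.6/6378.137 = 0.158291 rad (9.0694°).
Start latitude φ₁ = 0.170693 rad; initial bearing θ = 0.492183 rad.
Applying the spherical law of cosines for sides, sin φ₂ = sin φ₁ cos δ + cos φ₁ sin δ cos θ = 0.304643, so φ₂ = 17.737°.
Then Δλ = atan2(0.073406, 0.935750) = 0.078286 rad, from sin θ sin δ cos φ₁ over cos δ − sin φ₁ sin φ₂.
λ₂ = -96.599° + 4.485° = -92.114°.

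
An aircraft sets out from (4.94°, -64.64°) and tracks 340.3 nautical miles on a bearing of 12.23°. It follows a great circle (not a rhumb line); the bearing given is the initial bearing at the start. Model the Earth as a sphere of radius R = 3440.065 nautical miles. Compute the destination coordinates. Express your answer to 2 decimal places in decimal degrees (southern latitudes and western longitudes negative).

latitude 10.48°, longitude -63.42°

Central angle δ = d/R = 0.098923 rad.
With φ₁ = 4.94° = 0.086219 rad and θ = 12.23° = 0.213454 rad:
sin φ₂ = sin φ₁ cos δ + cos φ₁ sin δ cos θ = (0.086112)(0.995111) + (0.996285)(0.098761)(0.977305) = 0.181853
φ₂ = asin(0.181853) = 0.182870 rad = 10.48°.
For the longitude increment, Δλ = atan2( sin θ sin δ cos φ₁, cos δ − sin φ₁ sin φ₂ ) = atan2(0.020844, 0.979451) = 1.22°.
λ₂ = λ₁ + Δλ = -63.42°.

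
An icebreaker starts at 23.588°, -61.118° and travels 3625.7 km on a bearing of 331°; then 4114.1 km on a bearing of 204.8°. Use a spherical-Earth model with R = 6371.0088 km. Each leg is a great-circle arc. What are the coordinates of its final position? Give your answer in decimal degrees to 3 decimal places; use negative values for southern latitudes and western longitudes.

Apply the spherical direct solution leg by leg, carrying full precision between legs.
Leg 1: from (23.588°, -61.118°), δ = 3625.7/6371.0088 = 0.569094 rad, θ = 331° → φ = 50.265°, λ = -85.241°.
Leg 2: from (50.265°, -85.241°), δ = 4114.1/6371.0088 = 0.645753 rad, θ = 204.8° → φ = 15.364°, λ = -100.417°.

latitude 15.364°, longitude -100.417°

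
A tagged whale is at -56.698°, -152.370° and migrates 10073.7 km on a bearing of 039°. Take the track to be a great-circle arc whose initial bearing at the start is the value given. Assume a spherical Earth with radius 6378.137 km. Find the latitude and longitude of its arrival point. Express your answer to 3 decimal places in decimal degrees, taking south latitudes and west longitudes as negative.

Central angle δ = d/R = 1.579411 rad.
Start latitude φ₁ = -0.989567 rad; initial bearing θ = 0.680678 rad.
sin φ₂ = sin φ₁ cos δ + cos φ₁ sin δ cos θ = (-0.835788)(-0.008615) + (0.549052)(0.999963)(0.777146) = 0.433878
φ₂ = asin(0.433878) = 0.448792 rad = 25.714°.
Then Δλ = atan2(0.345517, 0.354015) = 0.773250 rad, from sin θ sin δ cos φ₁ over cos δ − sin φ₁ sin φ₂.
λ₂ = -152.370° + 44.304° = -108.066°.

latitude 25.714°, longitude -108.066°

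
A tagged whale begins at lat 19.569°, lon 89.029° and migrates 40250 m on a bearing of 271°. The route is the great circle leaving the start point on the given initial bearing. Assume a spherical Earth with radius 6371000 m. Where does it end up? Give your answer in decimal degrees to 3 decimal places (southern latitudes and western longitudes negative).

latitude 19.575°, longitude 88.645°

δ = 40250/6371000 = 0.006318 rad (0.3620°).
With φ₁ = 19.569° = 0.341543 rad and θ = 271° = 4.729842 rad:
Applying the spherical law of cosines for sides, sin φ₂ = sin φ₁ cos δ + cos φ₁ sin δ cos θ = 0.335039, so φ₂ = 19.575°.
Δλ = atan2( sin θ sin δ cos φ₁ , cos δ − sin φ₁ sin φ₂ ) = atan2(-0.005952, 0.887761) = -0.006704 rad = -0.384°.
λ₂ = λ₁ + Δλ = 88.645°.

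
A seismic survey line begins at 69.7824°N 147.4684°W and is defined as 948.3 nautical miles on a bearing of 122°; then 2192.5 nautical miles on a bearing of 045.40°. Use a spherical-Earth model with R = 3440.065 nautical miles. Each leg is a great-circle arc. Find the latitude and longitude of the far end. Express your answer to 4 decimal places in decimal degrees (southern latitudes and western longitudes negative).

Apply the spherical direct solution leg by leg, carrying full precision between legs.
Leg 1: from (69.7824°, -147.4684°), δ = 948.3/3440.065 = 0.275663 rad, θ = 122° → φ = 58.5518°, λ = -121.2096°.
Leg 2: from (58.5518°, -121.2096°), δ = 2192.5/3440.065 = 0.637343 rad, θ = 45.4° → φ = 64.6380°, λ = -39.6473°.

latitude 64.6380°, longitude -39.6473°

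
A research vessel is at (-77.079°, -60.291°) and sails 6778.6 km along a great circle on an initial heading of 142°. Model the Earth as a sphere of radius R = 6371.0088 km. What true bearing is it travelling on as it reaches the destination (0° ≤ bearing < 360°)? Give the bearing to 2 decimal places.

final bearing 10.18°

Central angle δ = d/R = 1.063976 rad.
Start latitude φ₁ = -1.345282 rad; initial bearing θ = 2.478368 rad.
sin φ₂ = sin φ₁ cos δ + cos φ₁ sin δ cos θ = (-0.974679)(0.485400) + (0.223607)(0.874292)(-0.788011) = -0.627164
φ₂ = asin(-0.627164) = -0.677907 rad = -38.841°.
For the longitude increment, Δλ = atan2( sin θ sin δ cos φ₁, cos δ − sin φ₁ sin φ₂ ) = atan2(0.120361, -0.125884) = 136.285°.
λ₂ = -60.291° + 136.285° = 75.994°.
The forward bearing on arrival equals the back-azimuth from the destination plus 180°.
Back-azimuth from P₂ (-38.84°, 75.99°) to P₁ (-77.08°, -60.29°), with Δλ' = λ₁ − λ₂ = -136.28°: atan2( sin Δλ' cos φ₁ , cos φ₂ sin φ₁ − sin φ₂ cos φ₁ cos Δλ' ) = 190.18°.
Final bearing = (190.18° + 180°) mod 360° = 10.18°.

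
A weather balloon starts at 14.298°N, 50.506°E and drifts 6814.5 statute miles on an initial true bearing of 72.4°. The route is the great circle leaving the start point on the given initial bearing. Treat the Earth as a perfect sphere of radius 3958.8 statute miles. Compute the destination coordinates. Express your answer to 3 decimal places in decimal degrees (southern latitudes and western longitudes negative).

δ = 6814.5/3958.8 = 1.721355 rad (98.6264°).
Converting: φ₁ = 0.249547 rad, θ = 1.263618 rad.
Applying the spherical law of cosines for sides, sin φ₂ = sin φ₁ cos δ + cos φ₁ sin δ cos θ = 0.252647, so φ₂ = 14.634°.
Δλ = atan2( sin θ sin δ cos φ₁ , cos δ − sin φ₁ sin φ₂ ) = atan2(0.913216, -0.212385) = 1.799303 rad = 103.092°.
λ₂ = λ₁ + Δλ = 153.598°.

latitude 14.634°, longitude 153.598°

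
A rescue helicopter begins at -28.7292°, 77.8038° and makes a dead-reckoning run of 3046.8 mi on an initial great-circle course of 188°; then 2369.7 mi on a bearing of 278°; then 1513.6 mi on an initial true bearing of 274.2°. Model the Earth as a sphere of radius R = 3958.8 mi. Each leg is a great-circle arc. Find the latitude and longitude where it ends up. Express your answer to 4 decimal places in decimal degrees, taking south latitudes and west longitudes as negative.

latitude -43.4049°, longitude -30.0929°

Apply the spherical direct solution leg by leg, carrying full precision between legs.
Leg 1: from (-28.7292°, 77.8038°), δ = 3046.8/3958.8 = 0.769627 rad, θ = 188° → φ = -71.7085°, λ = 59.8306°.
Leg 2: from (-71.7085°, 59.8306°), δ = 2369.7/3958.8 = 0.598590 rad, θ = 278° → φ = -49.4444°, λ = 0.7146°.
Leg 3: from (-49.4444°, 0.7146°), δ = 1513.6/3958.8 = 0.382338 rad, θ = 274.2° → φ = -43.4049°, λ = -30.0929°.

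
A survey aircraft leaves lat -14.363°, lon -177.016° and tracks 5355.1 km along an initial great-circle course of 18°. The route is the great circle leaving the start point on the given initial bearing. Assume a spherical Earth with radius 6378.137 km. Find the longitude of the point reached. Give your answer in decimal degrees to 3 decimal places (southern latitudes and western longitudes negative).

longitude -161.392°

The arc subtends δ = 5355.1/6378.137 = 0.839603 rad at the centre.
Converting: φ₁ = -0.250682 rad, θ = 0.314159 rad.
Destination latitude: φ₂ = arcsin( sin φ₁ cos δ + cos φ₁ sin δ cos θ ) = arcsin(0.520170) = 31.344°.
Δλ = atan2( sin θ sin δ cos φ₁ , cos δ − sin φ₁ sin φ₂ ) = atan2(0.222836, 0.796794) = 0.272698 rad = 15.624°.
λ₂ = -177.016° + 15.624° = -161.392°.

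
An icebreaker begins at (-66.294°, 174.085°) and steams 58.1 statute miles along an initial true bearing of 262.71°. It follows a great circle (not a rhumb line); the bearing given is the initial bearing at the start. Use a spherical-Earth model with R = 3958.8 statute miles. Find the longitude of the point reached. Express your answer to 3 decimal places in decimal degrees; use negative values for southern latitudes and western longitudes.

Angular distance δ = d/R = 58.1 / 3958.8 = 0.014676 rad.
Start latitude φ₁ = -1.157049 rad; initial bearing θ = 4.585154 rad.
Destination latitude: φ₂ = arcsin( sin φ₁ cos δ + cos φ₁ sin δ cos θ ) = arcsin(-0.916271) = -66.387°.
Δλ = atan2( sin θ sin δ cos φ₁ , cos δ − sin φ₁ sin φ₂ ) = atan2(-0.005853, 0.160936) = -0.036350 rad = -2.083°.
λ₂ = 174.085° + -2.083° = 172.002°.

longitude 172.002°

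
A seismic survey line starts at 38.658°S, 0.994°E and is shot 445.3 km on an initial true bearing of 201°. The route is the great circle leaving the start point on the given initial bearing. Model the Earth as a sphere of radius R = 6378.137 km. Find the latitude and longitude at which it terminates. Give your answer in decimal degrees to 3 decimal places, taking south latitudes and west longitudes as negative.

latitude -42.377°, longitude -0.945°

Angular distance δ = d/R = 445.3 / 6378.137 = 0.069817 rad.
Converting: φ₁ = -0.674709 rad, θ = 3.508112 rad.
sin φ₂ = sin φ₁ cos δ + cos φ₁ sin δ cos θ = (-0.624670)(0.997564) + (0.780889)(0.069760)(-0.933580) = -0.674005
φ₂ = asin(-0.674005) = -0.739617 rad = -42.377°.
Then Δλ = atan2(-0.019522, 0.576533) = -0.033848 rad, from sin θ sin δ cos φ₁ over cos δ − sin φ₁ sin φ₂.
λ₂ = 0.994° + -1.939° = -0.945°.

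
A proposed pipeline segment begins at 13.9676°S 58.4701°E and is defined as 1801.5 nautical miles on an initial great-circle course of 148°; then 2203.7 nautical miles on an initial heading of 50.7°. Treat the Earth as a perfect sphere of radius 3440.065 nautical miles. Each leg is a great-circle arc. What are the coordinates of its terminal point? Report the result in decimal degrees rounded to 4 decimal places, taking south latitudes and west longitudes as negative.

latitude -11.5774°, longitude 106.3931°

Apply the spherical direct solution leg by leg, carrying full precision between legs.
Leg 1: from (-13.9676°, 58.4701°), δ = 1801.5/3440.065 = 0.523682 rad, θ = 148° → φ = -38.3579°, λ = 78.2217°.
Leg 2: from (-38.3579°, 78.2217°), δ = 2203.7/3440.065 = 0.640598 rad, θ = 50.7° → φ = -11.5774°, λ = 106.3931°.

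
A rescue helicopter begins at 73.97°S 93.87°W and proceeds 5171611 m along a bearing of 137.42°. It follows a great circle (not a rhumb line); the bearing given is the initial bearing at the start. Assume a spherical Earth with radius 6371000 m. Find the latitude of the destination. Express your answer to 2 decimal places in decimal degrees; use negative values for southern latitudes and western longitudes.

latitude -54.00°

Central angle δ = d/R = 0.811742 rad.
Start latitude φ₁ = -1.291020 rad; initial bearing θ = 2.398431 rad.
sin φ₂ = sin φ₁ cos δ + cos φ₁ sin δ cos θ = (-0.961117)(0.688235) + (0.276141)(0.725487)(-0.736333) = -0.808989
φ₂ = asin(-0.808989) = -0.942431 rad = -54.00°.
Then Δλ = atan2(0.135552, -0.089298) = 2.153317 rad, from sin θ sin δ cos φ₁ over cos δ − sin φ₁ sin φ₂.
λ₂ = -93.87° + 123.38° = 29.51°.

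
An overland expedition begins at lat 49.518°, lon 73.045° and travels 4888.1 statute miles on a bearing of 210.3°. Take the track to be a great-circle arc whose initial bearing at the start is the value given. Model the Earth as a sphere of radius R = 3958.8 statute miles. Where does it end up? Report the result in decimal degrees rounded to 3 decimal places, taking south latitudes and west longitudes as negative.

latitude -16.162°, longitude 43.316°

Central angle δ = d/R = 1.234743 rad.
Converting: φ₁ = 0.864252 rad, θ = 3.670427 rad.
Applying the spherical law of cosines for sides, sin φ₂ = sin φ₁ cos δ + cos φ₁ sin δ cos θ = -0.278349, so φ₂ = -16.162°.
Δλ = atan2( sin θ sin δ cos φ₁ , cos δ − sin φ₁ sin φ₂ ) = atan2(-0.309222, 0.541479) = -0.518876 rad = -29.729°.
Hence λ₂ = 73.045° + -29.729° = 43.316°.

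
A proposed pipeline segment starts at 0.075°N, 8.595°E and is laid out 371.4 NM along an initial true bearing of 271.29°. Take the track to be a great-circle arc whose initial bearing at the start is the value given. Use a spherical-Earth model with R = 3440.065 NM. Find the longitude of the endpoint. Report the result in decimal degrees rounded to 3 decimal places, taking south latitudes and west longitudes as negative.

longitude 2.411°

Central angle δ = d/R = 0.107963 rad.
Start latitude φ₁ = 0.001309 rad; initial bearing θ = 4.734904 rad.
Destination latitude: φ₂ = arcsin( sin φ₁ cos δ + cos φ₁ sin δ cos θ ) = arcsin(0.003727) = 0.214°.
Δλ = atan2( sin θ sin δ cos φ₁ , cos δ − sin φ₁ sin φ₂ ) = atan2(-0.107726, 0.994173) = -0.107936 rad = -6.184°.
Hence λ₂ = 8.595° + -6.184° = 2.411°.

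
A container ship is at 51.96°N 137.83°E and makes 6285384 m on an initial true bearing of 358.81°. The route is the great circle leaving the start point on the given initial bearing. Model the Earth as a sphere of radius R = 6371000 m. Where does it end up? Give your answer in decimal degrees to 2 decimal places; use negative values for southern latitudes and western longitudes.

latitude 71.49°, longitude -39.04°

Central angle δ = d/R = 0.986562 rad.
With φ₁ = 51.96° = 0.906873 rad and θ = 358.81° = 6.262416 rad:
sin φ₂ = sin φ₁ cos δ + cos φ₁ sin δ cos θ = (0.787581)(0.551561) + (0.616211)(0.834134)(0.999784) = 0.948291
φ₂ = asin(0.948291) = 1.247809 rad = 71.49°.
Then Δλ = atan2(-0.010675, -0.195295) = -3.086987 rad, from sin θ sin δ cos φ₁ over cos δ − sin φ₁ sin φ₂.
λ₂ = 137.83° + -176.87° = -39.04°.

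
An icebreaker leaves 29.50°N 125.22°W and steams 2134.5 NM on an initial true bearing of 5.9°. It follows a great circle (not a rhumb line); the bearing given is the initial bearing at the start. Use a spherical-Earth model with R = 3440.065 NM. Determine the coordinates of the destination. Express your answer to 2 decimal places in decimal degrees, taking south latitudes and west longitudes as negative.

latitude 64.69°, longitude -117.18°

Angular distance δ = d/R = 2134.5 / 3440.065 = 0.620482 rad.
Start latitude φ₁ = 0.514872 rad; initial bearing θ = 0.102974 rad.
Destination latitude: φ₂ = arcsin( sin φ₁ cos δ + cos φ₁ sin δ cos θ ) = arcsin(0.904003) = 64.69°.
For the longitude increment, Δλ = atan2( sin θ sin δ cos φ₁, cos δ − sin φ₁ sin φ₂ ) = atan2(0.052018, 0.368446) = 8.04°.
λ₂ = λ₁ + Δλ = -117.18°.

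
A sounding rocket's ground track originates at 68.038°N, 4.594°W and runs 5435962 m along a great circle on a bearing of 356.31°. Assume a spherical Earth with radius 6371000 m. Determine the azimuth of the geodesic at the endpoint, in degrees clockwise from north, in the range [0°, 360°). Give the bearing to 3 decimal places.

final bearing 183.039°

δ = 5435962/6371000 = 0.853235 rad (48.8868°).
Start latitude φ₁ = 1.187487 rad; initial bearing θ = 6.218783 rad.
Applying the spherical law of cosines for sides, sin φ₂ = sin φ₁ cos δ + cos φ₁ sin δ cos θ = 0.891018, so φ₂ = 63.001°.
Δλ = atan2( sin θ sin δ cos φ₁ , cos δ − sin φ₁ sin φ₂ ) = atan2(-0.018134, -0.168809) = -3.034579 rad = -173.869°.
λ₂ = -4.594° + -173.869° = -178.463°.
The forward bearing on arrival equals the back-azimuth from the destination plus 180°.
Back-azimuth from P₂ (63.001°, -178.463°) to P₁ (68.038°, -4.594°), with Δλ' = λ₁ − λ₂ = 173.869°: atan2( sin Δλ' cos φ₁ , cos φ₂ sin φ₁ − sin φ₂ cos φ₁ cos Δλ' ) = 3.039°.
Final bearing = (3.039° + 180°) mod 360° = 183.039°.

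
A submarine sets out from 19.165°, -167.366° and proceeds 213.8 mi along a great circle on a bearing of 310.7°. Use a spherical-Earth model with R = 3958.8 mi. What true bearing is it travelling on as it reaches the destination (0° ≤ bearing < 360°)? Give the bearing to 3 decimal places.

final bearing 309.833°

δ = 213.8/3958.8 = 0.054006 rad (3.0943°).
Start latitude φ₁ = 0.334492 rad; initial bearing θ = 5.422738 rad.
Applying the spherical law of cosines for sides, sin φ₂ = sin φ₁ cos δ + cos φ₁ sin δ cos θ = 0.361060, so φ₂ = 21.165°.
Δλ = atan2( sin θ sin δ cos φ₁ , cos δ − sin φ₁ sin φ₂ ) = atan2(-0.038656, 0.880010) = -0.043899 rad = -2.515°.
λ₂ = λ₁ + Δλ = -169.881°.
The forward bearing on arrival equals the back-azimuth from the destination plus 180°.
Back-azimuth from P₂ (21.165°, -169.881°) to P₁ (19.165°, -167.366°), with Δλ' = λ₁ − λ₂ = 2.515°: atan2( sin Δλ' cos φ₁ , cos φ₂ sin φ₁ − sin φ₂ cos φ₁ cos Δλ' ) = 129.833°.
Final bearing = (129.833° + 180°) mod 360° = 309.833°.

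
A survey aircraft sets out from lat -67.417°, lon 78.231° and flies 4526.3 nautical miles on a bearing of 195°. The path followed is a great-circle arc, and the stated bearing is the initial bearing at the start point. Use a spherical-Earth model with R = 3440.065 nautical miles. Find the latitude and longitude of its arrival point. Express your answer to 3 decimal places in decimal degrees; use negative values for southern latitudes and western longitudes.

Angular distance δ = d/R = 4526.3 / 3440.065 = 1.315760 rad.
With φ₁ = -67.417° = -1.176649 rad and θ = 195° = 3.403392 rad:
sin φ₂ = sin φ₁ cos δ + cos φ₁ sin δ cos θ = (-0.923324)(0.252281) + (0.384021)(0.967654)(-0.965926) = -0.591875
φ₂ = asin(-0.591875) = -0.633383 rad = -36.290°.
Δλ = atan2( sin θ sin δ cos φ₁ , cos δ − sin φ₁ sin φ₂ ) = atan2(-0.096177, -0.294212) = -2.825645 rad = -161.898°.
λ₂ = 78.231° + -161.898° = -83.667°.

latitude -36.290°, longitude -83.667°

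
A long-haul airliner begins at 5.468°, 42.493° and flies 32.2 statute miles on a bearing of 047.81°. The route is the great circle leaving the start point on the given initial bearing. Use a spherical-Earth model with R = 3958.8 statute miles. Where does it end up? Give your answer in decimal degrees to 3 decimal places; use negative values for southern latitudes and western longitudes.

latitude 5.781°, longitude 42.840°

δ = 32.2/3958.8 = 0.008134 rad (0.4660°).
With φ₁ = 5.468° = 0.095435 rad and θ = 47.81° = 0.834442 rad:
Destination latitude: φ₂ = arcsin( sin φ₁ cos δ + cos φ₁ sin δ cos θ ) = arcsin(0.100724) = 5.781°.
For the longitude increment, Δλ = atan2( sin θ sin δ cos φ₁, cos δ − sin φ₁ sin φ₂ ) = atan2(0.005999, 0.990369) = 0.347°.
λ₂ = λ₁ + Δλ = 42.840°.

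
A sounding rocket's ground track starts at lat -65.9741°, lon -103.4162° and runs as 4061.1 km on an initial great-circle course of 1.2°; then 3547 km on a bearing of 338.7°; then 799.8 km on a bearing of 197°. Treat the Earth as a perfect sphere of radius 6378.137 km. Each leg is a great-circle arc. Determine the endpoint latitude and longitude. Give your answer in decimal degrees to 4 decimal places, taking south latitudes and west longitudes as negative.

latitude -6.3014°, longitude -115.7608°

Apply the spherical direct solution leg by leg, carrying full precision between legs.
Leg 1: from (-65.9741°, -103.4162°), δ = 4061.1/6378.137 = 0.636722 rad, θ = 1.2° → φ = -29.4961°, λ = -102.5965°.
Leg 2: from (-29.4961°, -102.5965°), δ = 3547/6378.137 = 0.556119 rad, θ = 338.7° → φ = 0.5682°, λ = -113.6525°.
Leg 3: from (0.5682°, -113.6525°), δ = 799.8/6378.137 = 0.125397 rad, θ = 197° → φ = -6.3014°, λ = -115.7608°.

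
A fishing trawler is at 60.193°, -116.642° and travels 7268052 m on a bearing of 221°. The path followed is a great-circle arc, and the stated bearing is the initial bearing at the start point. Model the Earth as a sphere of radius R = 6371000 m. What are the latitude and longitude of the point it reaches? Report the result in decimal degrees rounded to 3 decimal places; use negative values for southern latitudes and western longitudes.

latitude 1.187°, longitude -153.259°

δ = 7268052/6371000 = 1.140802 rad (65.3632°).
Start latitude φ₁ = 1.050566 rad; initial bearing θ = 3.857178 rad.
Destination latitude: φ₂ = arcsin( sin φ₁ cos δ + cos φ₁ sin δ cos θ ) = arcsin(0.020716) = 1.187°.
Δλ = atan2( sin θ sin δ cos φ₁ , cos δ − sin φ₁ sin φ₂ ) = atan2(-0.296427, 0.398890) = -0.639089 rad = -36.617°.
λ₂ = λ₁ + Δλ = -153.259°.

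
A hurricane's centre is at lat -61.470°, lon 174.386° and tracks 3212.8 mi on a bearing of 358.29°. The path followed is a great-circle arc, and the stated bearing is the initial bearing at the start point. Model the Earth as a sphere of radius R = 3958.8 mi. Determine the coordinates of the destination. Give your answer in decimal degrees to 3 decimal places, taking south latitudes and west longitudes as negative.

latitude -14.980°, longitude 173.102°

δ = 3212.8/3958.8 = 0.811559 rad (46.4989°).
Converting: φ₁ = -1.072854 rad, θ = 6.253340 rad.
Destination latitude: φ₂ = arcsin( sin φ₁ cos δ + cos φ₁ sin δ cos θ ) = arcsin(-0.258486) = -14.980°.
For the longitude increment, Δλ = atan2( sin θ sin δ cos φ₁, cos δ − sin φ₁ sin φ₂ ) = atan2(-0.010338, 0.461271) = -1.284°.
λ₂ = λ₁ + Δλ = 173.102°.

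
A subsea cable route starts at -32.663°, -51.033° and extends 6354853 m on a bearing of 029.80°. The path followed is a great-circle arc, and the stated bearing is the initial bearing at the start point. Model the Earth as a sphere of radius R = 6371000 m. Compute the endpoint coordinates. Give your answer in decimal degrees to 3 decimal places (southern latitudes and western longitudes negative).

latitude 18.722°, longitude -24.876°

δ = 6354853/6371000 = 0.997466 rad (57.1506°).
With φ₁ = -32.663° = -0.570077 rad and θ = 29.8° = 0.520108 rad:
sin φ₂ = sin φ₁ cos δ + cos φ₁ sin δ cos θ = (-0.539697)(0.542433) + (0.841859)(0.840099)(0.867765) = 0.320974
φ₂ = asin(0.320974) = 0.326757 rad = 18.722°.
Then Δλ = atan2(0.351482, 0.715662) = 0.456526 rad, from sin θ sin δ cos φ₁ over cos δ − sin φ₁ sin φ₂.
λ₂ = λ₁ + Δλ = -24.876°.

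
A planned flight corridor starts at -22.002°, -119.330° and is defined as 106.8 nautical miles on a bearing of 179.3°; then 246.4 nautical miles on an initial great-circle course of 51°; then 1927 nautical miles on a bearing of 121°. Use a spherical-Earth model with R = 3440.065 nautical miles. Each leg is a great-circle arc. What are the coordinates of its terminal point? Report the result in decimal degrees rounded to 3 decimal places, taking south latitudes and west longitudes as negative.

Apply the spherical direct solution leg by leg, carrying full precision between legs.
Leg 1: from (-22.002°, -119.330°), δ = 106.8/3440.065 = 0.031046 rad, θ = 179.3° → φ = -23.781°, λ = -119.306°.
Leg 2: from (-23.781°, -119.306°), δ = 246.4/3440.065 = 0.071627 rad, θ = 51° → φ = -21.161°, λ = -115.887°.
Leg 3: from (-21.161°, -115.887°), δ = 1927/3440.065 = 0.560164 rad, θ = 121° → φ = -34.126°, λ = -82.508°.

latitude -34.126°, longitude -82.508°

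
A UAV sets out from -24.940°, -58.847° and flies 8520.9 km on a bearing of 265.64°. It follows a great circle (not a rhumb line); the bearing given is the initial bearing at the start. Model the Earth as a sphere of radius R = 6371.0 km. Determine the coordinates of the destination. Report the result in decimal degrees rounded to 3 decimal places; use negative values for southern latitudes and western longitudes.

latitude -9.472°, longitude -138.422°

Angular distance δ = d/R = 8520.9 / 6371 = 1.337451 rad.
Converting: φ₁ = -0.435285 rad, θ = 4.636293 rad.
Applying the spherical law of cosines for sides, sin φ₂ = sin φ₁ cos δ + cos φ₁ sin δ cos θ = -0.164570, so φ₂ = -9.472°.
Δλ = atan2( sin θ sin δ cos φ₁ , cos δ − sin φ₁ sin φ₂ ) = atan2(-0.879622, 0.161840) = -1.388844 rad = -79.575°.
Hence λ₂ = -58.847° + -79.575° = -138.422°.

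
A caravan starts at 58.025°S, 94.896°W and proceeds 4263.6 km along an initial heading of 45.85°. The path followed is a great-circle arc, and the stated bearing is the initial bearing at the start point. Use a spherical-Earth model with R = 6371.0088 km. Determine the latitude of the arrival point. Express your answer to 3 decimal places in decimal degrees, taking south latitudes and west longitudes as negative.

The arc subtends δ = 4263.6/6371.0088 = 0.669219 rad at the centre.
Converting: φ₁ = -1.012727 rad, θ = 0.800233 rad.
Applying the spherical law of cosines for sides, sin φ₂ = sin φ₁ cos δ + cos φ₁ sin δ cos θ = -0.436485, so φ₂ = -25.880°.
For the longitude increment, Δλ = atan2( sin θ sin δ cos φ₁, cos δ − sin φ₁ sin φ₂ ) = atan2(0.235718, 0.414045) = 29.653°.
λ₂ = λ₁ + Δλ = -65.243°.

latitude -25.880°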